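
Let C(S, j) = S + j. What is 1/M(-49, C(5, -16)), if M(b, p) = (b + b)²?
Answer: 1/9604 ≈ 0.00010412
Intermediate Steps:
M(b, p) = 4*b² (M(b, p) = (2*b)² = 4*b²)
1/M(-49, C(5, -16)) = 1/(4*(-49)²) = 1/(4*2401) = 1/9604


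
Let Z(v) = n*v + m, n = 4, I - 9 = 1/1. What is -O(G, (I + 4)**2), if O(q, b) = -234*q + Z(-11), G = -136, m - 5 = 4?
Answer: -31789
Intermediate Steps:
I = 10 (I = 9 + 1/1 = 9 + 1 = 10)
m = 9 (m = 5 + 4 = 9)
Z(v) = 9 + 4*v (Z(v) = 4*v + 9 = 9 + 4*v)
O(q, b) = -35 - 234*q (O(q, b) = -234*q + (9 + 4*(-11)) = -234*q + (9 - 44) = -234*q - 35 = -35 - 234*q)
-O(G, (I + 4)**2) = -(-35 - 234*(-136)) = -(-35 + 31824) = -1*31789 = -31789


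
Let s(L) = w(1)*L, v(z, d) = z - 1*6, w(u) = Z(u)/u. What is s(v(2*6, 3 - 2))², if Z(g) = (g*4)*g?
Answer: 576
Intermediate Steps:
Z(g) = 4*g² (Z(g) = (4*g)*g = 4*g²)
w(u) = 4*u (w(u) = (4*u²)/u = 4*u)
v(z, d) = -6 + z (v(z, d) = z - 6 = -6 + z)
s(L) = 4*L (s(L) = (4*1)*L = 4*L)
s(v(2*6, 3 - 2))² = (4*(-6 + 2*6))² = (4*(-6 + 12))² = (4*6)² = 24² = 576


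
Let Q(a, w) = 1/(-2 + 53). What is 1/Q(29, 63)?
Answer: 51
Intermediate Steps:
Q(a, w) = 1/51
1/Q(29, 63) = 1/(1/51) = 51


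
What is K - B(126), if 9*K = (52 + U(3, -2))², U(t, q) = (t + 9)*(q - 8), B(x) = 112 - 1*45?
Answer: 4021/9 ≈ 446.78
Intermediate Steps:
B(x) = 67 (B(x) = 112 - 45 = 67)
U(t, q) = (-8 + q)*(9 + t) (U(t, q) = (9 + t)*(-8 + q) = (-8 + q)*(9 + t))
K = 4624/9 (K = (52 + (-72 - 8*3 + 9*(-2) - 2*3))²/9 = (52 + (-72 - 24 - 18 - 6))²/9 = (52 - 120)²/9 = (⅑)*(-68)² = (⅑)*4624 = 4624/9 ≈ 513.78)
K - B(126) = 4624/9 - 1*67 = 4624/9 - 67 = 4021/9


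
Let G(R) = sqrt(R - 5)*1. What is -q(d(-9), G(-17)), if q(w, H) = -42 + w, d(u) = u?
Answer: 51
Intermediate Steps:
G(R) = sqrt(-5 + R) (G(R) = sqrt(-5 + R)*1 = sqrt(-5 + R))
-q(d(-9), G(-17)) = -(-42 - 9) = -1*(-51) = 51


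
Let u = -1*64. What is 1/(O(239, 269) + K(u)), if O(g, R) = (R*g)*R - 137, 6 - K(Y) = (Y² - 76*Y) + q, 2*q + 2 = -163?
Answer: 2/34570541 ≈ 5.7853e-8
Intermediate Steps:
q = -165/2 (q = -1 + (½)*(-163) = -1 - 163/2 = -165/2 ≈ -82.500)
u = -64
K(Y) = 177/2 - Y² + 76*Y (K(Y) = 6 - ((Y² - 76*Y) - 165/2) = 6 - (-165/2 + Y² - 76*Y) = 6 + (165/2 - Y² + 76*Y) = 177/2 - Y² + 76*Y)
O(g, R) = -137 + g*R² (O(g, R) = g*R² - 137 = -137 + g*R²)
1/(O(239, 269) + K(u)) = 1/((-137 + 239*269²) + (177/2 - 1*(-64)² + 76*(-64))) = 1/((-137 + 239*72361) + (177/2 - 1*4096 - 4864)) = 1/((-137 + 17294279) + (177/2 - 4096 - 4864)) = 1/(17294142 - 17743/2) = 1/(34570541/2) = 2/34570541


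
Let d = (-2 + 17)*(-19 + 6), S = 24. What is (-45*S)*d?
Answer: 210600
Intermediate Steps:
d = -195 (d = 15*(-13) = -195)
(-45*S)*d = -45*24*(-195) = -1080*(-195) = 210600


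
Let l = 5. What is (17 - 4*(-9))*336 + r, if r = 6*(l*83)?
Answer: 20298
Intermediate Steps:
r = 2490 (r = 6*(5*83) = 6*415 = 2490)
(17 - 4*(-9))*336 + r = (17 - 4*(-9))*336 + 2490 = (17 + 36)*336 + 2490 = 53*336 + 2490 = 17808 + 2490 = 20298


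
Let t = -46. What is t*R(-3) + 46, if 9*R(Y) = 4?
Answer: 230/9 ≈ 25.556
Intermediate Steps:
R(Y) = 4/9 (R(Y) = (⅑)*4 = 4/9)
t*R(-3) + 46 = -46*4/9 + 46 = -184/9 + 46 = 230/9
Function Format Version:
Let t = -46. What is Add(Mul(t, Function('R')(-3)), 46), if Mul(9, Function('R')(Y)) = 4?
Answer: Rational(230, 9) ≈ 25.556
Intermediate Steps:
Function('R')(Y) = Rational(4, 9) (Function('R')(Y) = Mul(Rational(1, 9), 4) = Rational(4, 9))
Add(Mul(t, Function('R')(-3)), 46) = Add(Mul(-46, Rational(4, 9)), 46) = Add(Rational(-184, 9), 46) = Rational(230, 9)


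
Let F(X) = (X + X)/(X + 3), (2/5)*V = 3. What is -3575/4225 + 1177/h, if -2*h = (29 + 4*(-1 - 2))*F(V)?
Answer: -108042/1105 ≈ -97.776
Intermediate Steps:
V = 15/2 (V = (5/2)*3 = 15/2 ≈ 7.5000)
F(X) = 2*X/(3 + X) (F(X) = (2*X)/(3 + X) = 2*X/(3 + X))
h = -85/7 (h = -(29 + 4*(-1 - 2))*2*(15/2)/(3 + 15/2)/2 = -(29 + 4*(-3))*2*(15/2)/(21/2)/2 = -(29 - 12)*2*(15/2)*(2/21)/2 = -17*10/(2*7) = -1/2*170/7 = -85/7 ≈ -12.143)
-3575/4225 + 1177/h = -3575/4225 + 1177/(-85/7) = -3575*1/4225 + 1177*(-7/85) = -11/13 - 8239/85 = -108042/1105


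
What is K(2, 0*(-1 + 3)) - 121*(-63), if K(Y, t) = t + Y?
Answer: 7625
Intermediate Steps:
K(Y, t) = Y + t
K(2, 0*(-1 + 3)) - 121*(-63) = (2 + 0*(-1 + 3)) - 121*(-63) = (2 + 0*2) + 7623 = (2 + 0) + 7623 = 2 + 7623 = 7625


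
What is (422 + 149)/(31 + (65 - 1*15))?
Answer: 571/81 ≈ 7.0494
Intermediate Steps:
(422 + 149)/(31 + (65 - 1*15)) = 571/(31 + (65 - 15)) = 571/(31 + 50) = 571/81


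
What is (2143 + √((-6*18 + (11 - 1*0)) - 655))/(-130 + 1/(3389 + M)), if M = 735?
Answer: -8837732/536119 - 16496*I*√47/536119 ≈ -16.485 - 0.21094*I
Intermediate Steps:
(2143 + √((-6*18 + (11 - 1*0)) - 655))/(-130 + 1/(3389 + M)) = (2143 + √((-6*18 + (11 - 1*0)) - 655))/(-130 + 1/(3389 + 735)) = (2143 + √((-108 + (11 + 0)) - 655))/(-130 + 1/4124) = (2143 + √((-108 + 11) - 655))/(-130 + 1/4124) = (2143 + √(-97 - 655))/(-536119/4124) = (2143 + √(-752))*(-4124/536119) = (2143 + 4*I*√47)*(-4124/536119) = -8837732/536119 - 16496*I*√47/536119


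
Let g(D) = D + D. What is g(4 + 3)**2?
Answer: 196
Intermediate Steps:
g(D) = 2*D
g(4 + 3)**2 = (2*(4 + 3))**2 = (2*7)**2 = 14**2 = 196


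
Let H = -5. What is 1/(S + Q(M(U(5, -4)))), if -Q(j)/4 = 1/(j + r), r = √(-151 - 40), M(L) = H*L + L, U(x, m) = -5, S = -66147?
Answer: (-√191 + 20*I)/(-1322944*I + 66147*√191) ≈ -1.5118e-5 - 2.1373e-11*I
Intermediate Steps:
M(L) = -4*L (M(L) = -5*L + L = -4*L)
r = I*√191 (r = √(-191) = I*√191 ≈ 13.82*I)
Q(j) = -4/(j + I*√191)
1/(S + Q(M(U(5, -4)))) = 1/(-66147 - 4/(-4*(-5) + I*√191)) = 1/(-66147 - 4/(20 + I*√191))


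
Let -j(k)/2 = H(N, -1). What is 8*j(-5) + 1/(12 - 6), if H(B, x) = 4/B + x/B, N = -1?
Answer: 289/6 ≈ 48.167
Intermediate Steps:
j(k) = 6 (j(k) = -2*(4 - 1)/(-1) = -(-2)*3 = -2*(-3) = 6)
8*j(-5) + 1/(12 - 6) = 8*6 + 1/(12 - 6) = 48 + 1/6 = 289/6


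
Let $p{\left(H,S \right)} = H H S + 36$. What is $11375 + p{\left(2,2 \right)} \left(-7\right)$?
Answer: $11067$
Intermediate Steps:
$p{\left(H,S \right)} = 36 + S H^{2}$ ($p{\left(H,S \right)} = H^{2} S + 36 = S H^{2} + 36 = 36 + S H^{2}$)
$11375 + p{\left(2,2 \right)} \left(-7\right) = 11375 + \left(36 + 2 \cdot 2^{2}\right) \left(-7\right) = 11375 + \left(36 + 2 \cdot 4\right) \left(-7\right) = 11375 + \left(36 + 8\right) \left(-7\right) = 11375 + 44 \left(-7\right) = 11375 - 308 = 11067$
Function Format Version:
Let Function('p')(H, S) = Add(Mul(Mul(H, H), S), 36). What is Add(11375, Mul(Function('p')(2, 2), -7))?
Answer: 11067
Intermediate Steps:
Function('p')(H, S) = Add(36, Mul(S, Pow(H, 2))) (Function('p')(H, S) = Add(Mul(Pow(H, 2), S), 36) = Add(Mul(S, Pow(H, 2)), 36) = Add(36, Mul(S, Pow(H, 2))))
Add(11375, Mul(Function('p')(2, 2), -7)) = Add(11375, Mul(Add(36, Mul(2, Pow(2, 2))), -7)) = Add(11375, Mul(Add(36, Mul(2, 4)), -7)) = Add(11375, Mul(Add(36, 8), -7)) = Add(11375, Mul(44, -7)) = Add(11375, -308) = 11067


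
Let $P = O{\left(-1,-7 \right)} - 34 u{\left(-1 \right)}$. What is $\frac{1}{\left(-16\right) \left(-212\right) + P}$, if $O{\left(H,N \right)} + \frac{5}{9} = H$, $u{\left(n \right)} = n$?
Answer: $\frac{9}{30820} \approx 0.00029202$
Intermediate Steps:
$O{\left(H,N \right)} = - \frac{5}{9} + H$
$P = \frac{292}{9}$ ($P = \left(- \frac{5}{9} - 1\right) - -34 = - \frac{14}{9} + 34 = \frac{292}{9} \approx 32.444$)
$\frac{1}{\left(-16\right) \left(-212\right) + P} = \frac{1}{\left(-16\right) \left(-212\right) + \frac{292}{9}} = \frac{1}{3392 + \frac{292}{9}} = \frac{1}{\frac{30820}{9}} = \frac{9}{30820}$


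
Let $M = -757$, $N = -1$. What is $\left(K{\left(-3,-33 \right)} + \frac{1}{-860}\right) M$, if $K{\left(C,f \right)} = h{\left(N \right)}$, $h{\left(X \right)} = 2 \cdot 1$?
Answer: $- \frac{1301283}{860} \approx -1513.1$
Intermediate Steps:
$h{\left(X \right)} = 2$
$K{\left(C,f \right)} = 2$
$\left(K{\left(-3,-33 \right)} + \frac{1}{-860}\right) M = \left(2 + \frac{1}{-860}\right) \left(-757\right) = \left(2 - \frac{1}{860}\right) \left(-757\right) = \frac{1719}{860} \left(-757\right) = - \frac{1301283}{860}$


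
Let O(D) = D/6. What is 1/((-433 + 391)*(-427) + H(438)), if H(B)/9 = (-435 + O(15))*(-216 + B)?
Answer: -1/846201 ≈ -1.1818e-6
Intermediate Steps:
O(D) = D/6 (O(D) = D*(1/6) = D/6)
H(B) = 840780 - 7785*B/2 (H(B) = 9*((-435 + (1/6)*15)*(-216 + B)) = 9*((-435 + 5/2)*(-216 + B)) = 9*(-865*(-216 + B)/2) = 9*(93420 - 865*B/2) = 840780 - 7785*B/2)
1/((-433 + 391)*(-427) + H(438)) = 1/((-433 + 391)*(-427) + (840780 - 7785/2*438)) = 1/(-42*(-427) + (840780 - 1704915)) = 1/(17934 - 864135) = 1/(-846201) = -1/846201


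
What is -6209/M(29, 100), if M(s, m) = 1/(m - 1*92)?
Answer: -49672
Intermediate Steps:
M(s, m) = 1/(-92 + m) (M(s, m) = 1/(m - 92) = 1/(-92 + m))
-6209/M(29, 100) = -6209/(1/(-92 + 100)) = -6209/(1/8) = -6209/1/8 = -6209*8 = -49672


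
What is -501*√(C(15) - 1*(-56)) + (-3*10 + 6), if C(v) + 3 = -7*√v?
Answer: -24 - 501*√(53 - 7*√15) ≈ -2573.2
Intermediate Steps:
C(v) = -3 - 7*√v
-501*√(C(15) - 1*(-56)) + (-3*10 + 6) = -501*√((-3 - 7*√15) - 1*(-56)) + (-3*10 + 6) = -501*√((-3 - 7*√15) + 56) + (-30 + 6) = -501*√(53 - 7*√15) - 24 = -24 - 501*√(53 - 7*√15)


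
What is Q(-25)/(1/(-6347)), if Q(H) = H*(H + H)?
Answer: -7933750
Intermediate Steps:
Q(H) = 2*H² (Q(H) = H*(2*H) = 2*H²)
Q(-25)/(1/(-6347)) = (2*(-25)²)/(1/(-6347)) = (2*625)/(-1/6347) = 1250*(-6347) = -7933750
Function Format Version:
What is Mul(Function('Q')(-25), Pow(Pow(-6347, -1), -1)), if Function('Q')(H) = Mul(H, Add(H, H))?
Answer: -7933750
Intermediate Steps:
Function('Q')(H) = Mul(2, Pow(H, 2)) (Function('Q')(H) = Mul(H, Mul(2, H)) = Mul(2, Pow(H, 2)))
Mul(Function('Q')(-25), Pow(Pow(-6347, -1), -1)) = Mul(Mul(2, Pow(-25, 2)), Pow(Pow(-6347, -1), -1)) = Mul(Mul(2, 625), Pow(Rational(-1, 6347), -1)) = Mul(1250, -6347) = -7933750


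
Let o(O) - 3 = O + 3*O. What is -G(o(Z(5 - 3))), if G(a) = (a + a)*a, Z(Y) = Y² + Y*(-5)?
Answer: -882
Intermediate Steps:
Z(Y) = Y² - 5*Y
o(O) = 3 + 4*O (o(O) = 3 + (O + 3*O) = 3 + 4*O)
G(a) = 2*a² (G(a) = (2*a)*a = 2*a²)
-G(o(Z(5 - 3))) = -2*(3 + 4*((5 - 3)*(-5 + (5 - 3))))² = -2*(3 + 4*(2*(-5 + 2)))² = -2*(3 + 4*(2*(-3)))² = -2*(3 + 4*(-6))² = -2*(3 - 24)² = -2*(-21)² = -2*441 = -1*882 = -882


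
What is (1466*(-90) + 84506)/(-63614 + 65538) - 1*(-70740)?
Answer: 1838599/26 ≈ 70715.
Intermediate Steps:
(1466*(-90) + 84506)/(-63614 + 65538) - 1*(-70740) = (-131940 + 84506)/1924 + 70740 = -47434*1/1924 + 70740 = -641/26 + 70740 = 1838599/26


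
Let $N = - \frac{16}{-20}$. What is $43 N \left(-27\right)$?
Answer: $- \frac{4644}{5} \approx -928.8$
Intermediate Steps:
$N = \frac{4}{5}$ ($N = \left(-16\right) \left(- \frac{1}{20}\right) = \frac{4}{5} \approx 0.8$)
$43 N \left(-27\right) = 43 \cdot \frac{4}{5} \left(-27\right) = \frac{172}{5} \left(-27\right) = - \frac{4644}{5}$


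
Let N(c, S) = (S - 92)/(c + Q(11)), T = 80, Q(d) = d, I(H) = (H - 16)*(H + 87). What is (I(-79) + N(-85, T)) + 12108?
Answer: 419882/37 ≈ 11348.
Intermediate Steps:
I(H) = (-16 + H)*(87 + H)
N(c, S) = (-92 + S)/(11 + c) (N(c, S) = (S - 92)/(c + 11) = (-92 + S)/(11 + c))
(I(-79) + N(-85, T)) + 12108 = ((-1392 + (-79)² + 71*(-79)) + (-92 + 80)/(11 - 85)) + 12108 = ((-1392 + 6241 - 5609) - 12/(-74)) + 12108 = (-760 - 1/74*(-12)) + 12108 = (-760 + 6/37) + 12108 = -28114/37 + 12108 = 419882/37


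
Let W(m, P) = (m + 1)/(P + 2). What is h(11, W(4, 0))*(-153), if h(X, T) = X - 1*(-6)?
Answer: -2601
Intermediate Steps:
W(m, P) = (1 + m)/(2 + P)
h(X, T) = 6 + X (h(X, T) = X + 6 = 6 + X)
h(11, W(4, 0))*(-153) = (6 + 11)*(-153) = 17*(-153) = -2601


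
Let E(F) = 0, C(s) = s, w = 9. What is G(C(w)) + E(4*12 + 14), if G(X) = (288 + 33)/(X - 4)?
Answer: 321/5 ≈ 64.200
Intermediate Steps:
G(X) = 321/(-4 + X)
G(C(w)) + E(4*12 + 14) = 321/(-4 + 9) + 0 = 321/5 + 0 = 321/5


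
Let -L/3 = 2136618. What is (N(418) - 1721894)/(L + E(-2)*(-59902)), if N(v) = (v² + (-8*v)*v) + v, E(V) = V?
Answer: 1472272/3145025 ≈ 0.46813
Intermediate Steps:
L = -6409854 (L = -3*2136618 = -6409854)
N(v) = v - 7*v² (N(v) = (v² - 8*v²) + v = -7*v² + v = v - 7*v²)
(N(418) - 1721894)/(L + E(-2)*(-59902)) = (418*(1 - 7*418) - 1721894)/(-6409854 - 2*(-59902)) = (418*(1 - 2926) - 1721894)/(-6409854 + 119804) = (418*(-2925) - 1721894)/(-6290050) = (-1222650 - 1721894)*(-1/6290050) = -2944544*(-1/6290050) = 1472272/3145025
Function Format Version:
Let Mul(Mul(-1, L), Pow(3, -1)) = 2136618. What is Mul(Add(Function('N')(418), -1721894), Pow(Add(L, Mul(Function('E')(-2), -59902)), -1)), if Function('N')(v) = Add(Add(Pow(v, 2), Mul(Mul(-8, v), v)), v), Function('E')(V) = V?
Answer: Rational(1472272, 3145025) ≈ 0.46813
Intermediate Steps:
L = -6409854 (L = Mul(-3, 2136618) = -6409854)
Function('N')(v) = Add(v, Mul(-7, Pow(v, 2))) (Function('N')(v) = Add(Add(Pow(v, 2), Mul(-8, Pow(v, 2))), v) = Add(Mul(-7, Pow(v, 2)), v) = Add(v, Mul(-7, Pow(v, 2))))
Mul(Add(Function('N')(418), -1721894), Pow(Add(L, Mul(Function('E')(-2), -59902)), -1)) = Mul(Add(Mul(418, Add(1, Mul(-7, 418))), -1721894), Pow(Add(-6409854, Mul(-2, -59902)), -1)) = Mul(Add(Mul(418, Add(1, -2926)), -1721894), Pow(Add(-6409854, 119804), -1)) = Mul(Add(Mul(418, -2925), -1721894), Pow(-6290050, -1)) = Mul(Add(-1222650, -1721894), Rational(-1, 6290050)) = Mul(-2944544, Rational(-1, 6290050)) = Rational(1472272, 3145025)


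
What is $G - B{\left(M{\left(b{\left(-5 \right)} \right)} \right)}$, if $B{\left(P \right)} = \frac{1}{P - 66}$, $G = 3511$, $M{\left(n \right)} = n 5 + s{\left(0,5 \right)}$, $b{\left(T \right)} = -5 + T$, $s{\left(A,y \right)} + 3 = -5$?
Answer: $\frac{435365}{124} \approx 3511.0$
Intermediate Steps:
$s{\left(A,y \right)} = -8$ ($s{\left(A,y \right)} = -3 - 5 = -8$)
$M{\left(n \right)} = -8 + 5 n$ ($M{\left(n \right)} = n 5 - 8 = 5 n - 8 = -8 + 5 n$)
$B{\left(P \right)} = \frac{1}{-66 + P}$
$G - B{\left(M{\left(b{\left(-5 \right)} \right)} \right)} = 3511 - \frac{1}{-66 + \left(-8 + 5 \left(-5 - 5\right)\right)} = 3511 - \frac{1}{-66 + \left(-8 + 5 \left(-10\right)\right)} = 3511 - \frac{1}{-66 - 58} = 3511 - \frac{1}{-124} = 3511 - - \frac{1}{124} = 3511 + \frac{1}{124} = \frac{435365}{124}$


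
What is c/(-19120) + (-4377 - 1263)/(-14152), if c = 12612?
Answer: -2207757/8455820 ≈ -0.26109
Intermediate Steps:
c/(-19120) + (-4377 - 1263)/(-14152) = 12612/(-19120) + (-4377 - 1263)/(-14152) = 12612*(-1/19120) - 5640*(-1/14152) = -3153/4780 + 705/1769 = -2207757/8455820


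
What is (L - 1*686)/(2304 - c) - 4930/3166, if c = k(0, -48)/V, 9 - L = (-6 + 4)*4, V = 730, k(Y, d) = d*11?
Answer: -820054005/443885864 ≈ -1.8474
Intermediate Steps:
k(Y, d) = 11*d
L = 17 (L = 9 - (-6 + 4)*4 = 9 - (-2)*4 = 9 - 1*(-8) = 9 + 8 = 17)
c = -264/365 (c = (11*(-48))/730 = -528*1/730 = -264/365 ≈ -0.72329)
(L - 1*686)/(2304 - c) - 4930/3166 = (17 - 1*686)/(2304 - 1*(-264/365)) - 4930/3166 = (17 - 686)/(2304 + 264/365) - 4930*1/3166 = -669/841224/365 - 2465/1583 = -669*365/841224 - 2465/1583 = -81395/280408 - 2465/1583 = -820054005/443885864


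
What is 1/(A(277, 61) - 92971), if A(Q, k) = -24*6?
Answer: -1/93115 ≈ -1.0739e-5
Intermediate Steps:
A(Q, k) = -144
1/(A(277, 61) - 92971) = 1/(-144 - 92971) = 1/(-93115) = -1/93115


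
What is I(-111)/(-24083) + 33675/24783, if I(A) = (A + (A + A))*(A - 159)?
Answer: -472414835/198949663 ≈ -2.3745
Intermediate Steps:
I(A) = 3*A*(-159 + A) (I(A) = (A + 2*A)*(-159 + A) = (3*A)*(-159 + A) = 3*A*(-159 + A))
I(-111)/(-24083) + 33675/24783 = (3*(-111)*(-159 - 111))/(-24083) + 33675/24783 = (3*(-111)*(-270))*(-1/24083) + 33675*(1/24783) = 89910*(-1/24083) + 11225/8261 = -89910/24083 + 11225/8261 = -472414835/198949663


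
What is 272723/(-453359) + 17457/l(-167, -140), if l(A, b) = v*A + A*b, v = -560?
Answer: -23967030637/52997667100 ≈ -0.45223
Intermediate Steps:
l(A, b) = -560*A + A*b
272723/(-453359) + 17457/l(-167, -140) = 272723/(-453359) + 17457/((-167*(-560 - 140))) = 272723*(-1/453359) + 17457/((-167*(-700))) = -272723/453359 + 17457/116900 = -23967030637/52997667100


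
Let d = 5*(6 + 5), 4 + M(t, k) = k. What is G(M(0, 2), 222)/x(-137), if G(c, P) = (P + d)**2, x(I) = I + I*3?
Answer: -76729/548 ≈ -140.02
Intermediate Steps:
M(t, k) = -4 + k
x(I) = 4*I (x(I) = I + 3*I = 4*I)
d = 55 (d = 5*11 = 55)
G(c, P) = (55 + P)**2 (G(c, P) = (P + 55)**2 = (55 + P)**2)
G(M(0, 2), 222)/x(-137) = (55 + 222)**2/((4*(-137))) = 277**2/(-548) = 76729*(-1/548) = -76729/548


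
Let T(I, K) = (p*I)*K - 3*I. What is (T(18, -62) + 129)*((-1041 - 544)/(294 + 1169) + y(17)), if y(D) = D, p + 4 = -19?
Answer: 599451498/1463 ≈ 4.0974e+5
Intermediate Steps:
p = -23 (p = -4 - 19 = -23)
T(I, K) = -3*I - 23*I*K (T(I, K) = (-23*I)*K - 3*I = -23*I*K - 3*I = -3*I - 23*I*K)
(T(18, -62) + 129)*((-1041 - 544)/(294 + 1169) + y(17)) = (18*(-3 - 23*(-62)) + 129)*((-1041 - 544)/(294 + 1169) + 17) = (18*(-3 + 1426) + 129)*(-1585/1463 + 17) = (18*1423 + 129)*(-1585*1/1463 + 17) = (25614 + 129)*(-1585/1463 + 17) = 25743*(23286/1463) = 599451498/1463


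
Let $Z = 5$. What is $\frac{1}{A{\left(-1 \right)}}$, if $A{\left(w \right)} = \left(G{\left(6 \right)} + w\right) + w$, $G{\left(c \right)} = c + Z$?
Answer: $\frac{1}{9} \approx 0.11111$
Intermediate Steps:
$G{\left(c \right)} = 5 + c$ ($G{\left(c \right)} = c + 5 = 5 + c$)
$A{\left(w \right)} = 11 + 2 w$ ($A{\left(w \right)} = \left(\left(5 + 6\right) + w\right) + w = \left(11 + w\right) + w = 11 + 2 w$)
$\frac{1}{A{\left(-1 \right)}} = \frac{1}{11 + 2 \left(-1\right)} = \frac{1}{11 - 2} = \frac{1}{9}$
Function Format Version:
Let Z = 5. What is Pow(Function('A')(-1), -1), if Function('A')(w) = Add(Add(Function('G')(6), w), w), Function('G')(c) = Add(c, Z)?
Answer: Rational(1, 9) ≈ 0.11111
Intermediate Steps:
Function('G')(c) = Add(5, c) (Function('G')(c) = Add(c, 5) = Add(5, c))
Function('A')(w) = Add(11, Mul(2, w)) (Function('A')(w) = Add(Add(Add(5, 6), w), w) = Add(Add(11, w), w) = Add(11, Mul(2, w)))
Pow(Function('A')(-1), -1) = Pow(Add(11, Mul(2, -1)), -1) = Pow(Add(11, -2), -1) = Pow(9, -1) = Rational(1, 9)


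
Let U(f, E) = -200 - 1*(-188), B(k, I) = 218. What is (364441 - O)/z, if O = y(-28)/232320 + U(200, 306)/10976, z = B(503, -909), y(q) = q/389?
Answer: 2824213729825381/1689377954880 ≈ 1671.7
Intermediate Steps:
y(q) = q/389 (y(q) = q*(1/389) = q/389)
U(f, E) = -12 (U(f, E) = -200 + 188 = -12)
z = 218
O = -8474821/7749440160 (O = ((1/389)*(-28))/232320 - 12/10976 = -28/389*1/232320 - 12*1/10976 = -7/22593120 - 3/2744 = -8474821/7749440160 ≈ -0.0010936)
(364441 - O)/z = (364441 - 1*(-8474821/7749440160))/218 = (364441 + 8474821/7749440160)*(1/218) = (2824213729825381/7749440160)*(1/218) = 2824213729825381/1689377954880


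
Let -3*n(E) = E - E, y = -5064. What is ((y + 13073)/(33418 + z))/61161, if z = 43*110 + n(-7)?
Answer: 8009/2333169828 ≈ 3.4327e-6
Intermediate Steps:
n(E) = 0 (n(E) = -(E - E)/3 = -⅓*0 = 0)
z = 4730 (z = 43*110 + 0 = 4730 + 0 = 4730)
((y + 13073)/(33418 + z))/61161 = ((-5064 + 13073)/(33418 + 4730))/61161 = (8009/38148)*(1/61161) = 8009/2333169828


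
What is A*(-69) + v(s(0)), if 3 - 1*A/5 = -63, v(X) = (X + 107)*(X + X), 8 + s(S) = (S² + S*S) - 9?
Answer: -25830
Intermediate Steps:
s(S) = -17 + 2*S² (s(S) = -8 + ((S² + S*S) - 9) = -8 + ((S² + S²) - 9) = -8 + (2*S² - 9) = -8 + (-9 + 2*S²) = -17 + 2*S²)
v(X) = 2*X*(107 + X) (v(X) = (107 + X)*(2*X) = 2*X*(107 + X))
A = 330 (A = 15 - 5*(-63) = 15 + 315 = 330)
A*(-69) + v(s(0)) = 330*(-69) + 2*(-17 + 2*0²)*(107 + (-17 + 2*0²)) = -22770 + 2*(-17 + 2*0)*(107 + (-17 + 2*0)) = -22770 + 2*(-17 + 0)*(107 + (-17 + 0)) = -22770 + 2*(-17)*(107 - 17) = -22770 + 2*(-17)*90 = -22770 - 3060 = -25830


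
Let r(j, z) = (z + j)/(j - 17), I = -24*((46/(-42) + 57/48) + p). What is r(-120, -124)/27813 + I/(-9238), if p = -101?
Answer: -129159410797/492804195492 ≈ -0.26209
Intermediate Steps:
I = 33905/14 (I = -24*((46/(-42) + 57/48) - 101) = -24*((46*(-1/42) + 57*(1/48)) - 101) = -24*((-23/21 + 19/16) - 101) = -24*(31/336 - 101) = -24*(-33905/336) = 33905/14 ≈ 2421.8)
r(j, z) = (j + z)/(-17 + j)
r(-120, -124)/27813 + I/(-9238) = ((-120 - 124)/(-17 - 120))/27813 + (33905/14)/(-9238) = (-244/(-137))*(1/27813) + (33905/14)*(-1/9238) = -1/137*(-244)*(1/27813) - 33905/129332 = (244/137)*(1/27813) - 33905/129332 = 244/3810381 - 33905/129332 = -129159410797/492804195492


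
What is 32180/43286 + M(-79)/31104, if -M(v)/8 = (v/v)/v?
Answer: 4942097323/6647690736 ≈ 0.74343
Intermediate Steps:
M(v) = -8/v (M(v) = -8*v/v/v = -8/v)
32180/43286 + M(-79)/31104 = 32180/43286 - 8/(-79)/31104 = 32180*(1/43286) - 8*(-1/79)*(1/31104) = 16090/21643 + (8/79)*(1/31104) = 16090/21643 + 1/307152 = 4942097323/6647690736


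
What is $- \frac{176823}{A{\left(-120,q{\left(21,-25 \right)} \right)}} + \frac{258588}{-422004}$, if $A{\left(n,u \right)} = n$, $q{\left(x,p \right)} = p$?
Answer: $\frac{188356017}{127880} \approx 1472.9$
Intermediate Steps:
$- \frac{176823}{A{\left(-120,q{\left(21,-25 \right)} \right)}} + \frac{258588}{-422004} = - \frac{176823}{-120} + \frac{258588}{-422004} = \left(-176823\right) \left(- \frac{1}{120}\right) + 258588 \left(- \frac{1}{422004}\right) = \frac{58941}{40} - \frac{1959}{3197} = \frac{188356017}{127880}$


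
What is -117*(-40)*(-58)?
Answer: -271440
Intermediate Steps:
-117*(-40)*(-58) = -39*(-120)*(-58) = 4680*(-58) = -271440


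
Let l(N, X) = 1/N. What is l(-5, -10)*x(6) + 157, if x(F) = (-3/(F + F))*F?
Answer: 1573/10 ≈ 157.30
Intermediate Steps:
x(F) = -3/2 (x(F) = (-3/(2*F))*F = -3/2)
l(-5, -10)*x(6) + 157 = -3/2/(-5) + 157 = -⅕*(-3/2) + 157 = 3/10 + 157 = 1573/10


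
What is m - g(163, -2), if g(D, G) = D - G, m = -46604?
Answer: -46769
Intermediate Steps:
m - g(163, -2) = -46604 - (163 - 1*(-2)) = -46604 - (163 + 2) = -46604 - 1*165 = -46604 - 165 = -46769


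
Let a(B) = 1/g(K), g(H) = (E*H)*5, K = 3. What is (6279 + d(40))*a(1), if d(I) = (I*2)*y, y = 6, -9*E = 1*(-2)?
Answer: 20277/10 ≈ 2027.7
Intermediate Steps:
E = 2/9 (E = -(-2)/9 = -⅑*(-2) = 2/9 ≈ 0.22222)
d(I) = 12*I (d(I) = (I*2)*6 = (2*I)*6 = 12*I)
g(H) = 10*H/9 (g(H) = (2*H/9)*5 = 10*H/9)
a(B) = 3/10 (a(B) = 1/((10/9)*3) = 1/(10/3) = 3/10)
(6279 + d(40))*a(1) = (6279 + 12*40)*(3/10) = (6279 + 480)*(3/10) = 6759*(3/10) = 20277/10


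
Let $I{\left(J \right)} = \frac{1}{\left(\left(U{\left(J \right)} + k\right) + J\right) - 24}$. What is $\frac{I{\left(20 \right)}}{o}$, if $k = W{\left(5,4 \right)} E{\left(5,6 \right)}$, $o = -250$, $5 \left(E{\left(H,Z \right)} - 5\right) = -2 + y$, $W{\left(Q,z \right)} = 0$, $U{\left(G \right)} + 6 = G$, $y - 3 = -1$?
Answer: $- \frac{1}{2500} \approx -0.0004$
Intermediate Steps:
$y = 2$ ($y = 3 - 1 = 2$)
$U{\left(G \right)} = -6 + G$
$E{\left(H,Z \right)} = 5$ ($E{\left(H,Z \right)} = 5 + \frac{-2 + 2}{5} = 5 + \frac{1}{5} \cdot 0 = 5 + 0 = 5$)
$k = 0$ ($k = 0 \cdot 5 = 0$)
$I{\left(J \right)} = \frac{1}{-30 + 2 J}$ ($I{\left(J \right)} = \frac{1}{\left(\left(\left(-6 + J\right) + 0\right) + J\right) - 24} = \frac{1}{\left(\left(-6 + J\right) + J\right) - 24} = \frac{1}{\left(-6 + 2 J\right) - 24} = \frac{1}{-30 + 2 J}$)
$\frac{I{\left(20 \right)}}{o} = \frac{\frac{1}{2} \frac{1}{-15 + 20}}{-250} = \frac{1}{2 \cdot 5} \left(- \frac{1}{250}\right) = \frac{1}{2} \cdot \frac{1}{5} \left(- \frac{1}{250}\right) = \frac{1}{10} \left(- \frac{1}{250}\right) = - \frac{1}{2500}$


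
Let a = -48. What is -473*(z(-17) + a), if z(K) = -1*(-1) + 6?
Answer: 19393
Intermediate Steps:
z(K) = 7 (z(K) = 1 + 6 = 7)
-473*(z(-17) + a) = -473*(7 - 48) = -473*(-41) = 19393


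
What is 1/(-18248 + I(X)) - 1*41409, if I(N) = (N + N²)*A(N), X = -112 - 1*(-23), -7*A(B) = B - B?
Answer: -755631433/18248 ≈ -41409.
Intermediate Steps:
A(B) = 0 (A(B) = -(B - B)/7 = -⅐*0 = 0)
X = -89 (X = -112 + 23 = -89)
I(N) = 0 (I(N) = (N + N²)*0 = 0)
1/(-18248 + I(X)) - 1*41409 = 1/(-18248 + 0) - 1*41409 = 1/(-18248) - 41409 = -1/18248 - 41409 = -755631433/18248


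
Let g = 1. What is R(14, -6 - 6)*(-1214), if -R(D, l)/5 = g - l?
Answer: 78910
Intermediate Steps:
R(D, l) = -5 + 5*l (R(D, l) = -5*(1 - l) = -5 + 5*l)
R(14, -6 - 6)*(-1214) = (-5 + 5*(-6 - 6))*(-1214) = (-5 + 5*(-12))*(-1214) = (-5 - 60)*(-1214) = -65*(-1214) = 78910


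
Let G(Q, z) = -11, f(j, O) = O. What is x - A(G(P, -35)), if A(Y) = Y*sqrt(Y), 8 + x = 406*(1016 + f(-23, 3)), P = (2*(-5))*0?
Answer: 413706 + 11*I*sqrt(11) ≈ 4.1371e+5 + 36.483*I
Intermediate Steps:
P = 0 (P = -10*0 = 0)
x = 413706 (x = -8 + 406*(1016 + 3) = -8 + 406*1019 = -8 + 413714 = 413706)
A(Y) = Y**(3/2)
x - A(G(P, -35)) = 413706 - (-11)**(3/2) = 413706 - (-11)*I*sqrt(11) = 413706 + 11*I*sqrt(11)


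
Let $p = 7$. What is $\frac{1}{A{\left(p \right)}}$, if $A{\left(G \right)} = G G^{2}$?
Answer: $\frac{1}{343} \approx 0.0029155$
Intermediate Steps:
$A{\left(G \right)} = G^{3}$
$\frac{1}{A{\left(p \right)}} = \frac{1}{7^{3}} = \frac{1}{343}$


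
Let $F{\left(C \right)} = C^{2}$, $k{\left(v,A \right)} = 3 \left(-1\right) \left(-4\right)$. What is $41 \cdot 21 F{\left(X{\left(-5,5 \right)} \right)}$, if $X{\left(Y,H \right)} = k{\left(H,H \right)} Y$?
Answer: $3099600$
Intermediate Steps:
$k{\left(v,A \right)} = 12$ ($k{\left(v,A \right)} = \left(-3\right) \left(-4\right) = 12$)
$X{\left(Y,H \right)} = 12 Y$
$41 \cdot 21 F{\left(X{\left(-5,5 \right)} \right)} = 41 \cdot 21 \left(12 \left(-5\right)\right)^{2} = 861 \left(-60\right)^{2} = 861 \cdot 3600 = 3099600$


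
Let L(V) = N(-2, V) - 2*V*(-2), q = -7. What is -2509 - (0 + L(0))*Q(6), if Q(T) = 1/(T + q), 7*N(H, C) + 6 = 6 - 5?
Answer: -17568/7 ≈ -2509.7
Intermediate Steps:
N(H, C) = -5/7 (N(H, C) = -6/7 + (6 - 5)/7 = -6/7 + (⅐)*1 = -6/7 + ⅐ = -5/7)
Q(T) = 1/(-7 + T) (Q(T) = 1/(T - 7) = 1/(-7 + T))
L(V) = -5/7 + 4*V (L(V) = -5/7 - 2*V*(-2) = -5/7 - (-4)*V = -5/7 + 4*V)
-2509 - (0 + L(0))*Q(6) = -2509 - (0 + (-5/7 + 4*0))/(-7 + 6) = -2509 - (0 + (-5/7 + 0))/(-1) = -2509 - (0 - 5/7)*(-1) = -2509 - (-5)*(-1)/7 = -2509 - 1*5/7 = -2509 - 5/7 = -17568/7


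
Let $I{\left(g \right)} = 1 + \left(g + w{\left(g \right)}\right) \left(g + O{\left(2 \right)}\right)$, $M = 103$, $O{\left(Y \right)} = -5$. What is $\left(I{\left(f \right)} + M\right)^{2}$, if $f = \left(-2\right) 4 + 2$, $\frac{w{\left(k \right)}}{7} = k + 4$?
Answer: $104976$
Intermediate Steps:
$w{\left(k \right)} = 28 + 7 k$ ($w{\left(k \right)} = 7 \left(k + 4\right) = 7 \left(4 + k\right) = 28 + 7 k$)
$f = -6$ ($f = -8 + 2 = -6$)
$I{\left(g \right)} = 1 + \left(-5 + g\right) \left(28 + 8 g\right)$ ($I{\left(g \right)} = 1 + \left(g + \left(28 + 7 g\right)\right) \left(g - 5\right) = 1 + \left(28 + 8 g\right) \left(-5 + g\right) = 1 + \left(-5 + g\right) \left(28 + 8 g\right)$)
$\left(I{\left(f \right)} + M\right)^{2} = \left(\left(-139 - -72 + 8 \left(-6\right)^{2}\right) + 103\right)^{2} = \left(\left(-139 + 72 + 8 \cdot 36\right) + 103\right)^{2} = \left(\left(-139 + 72 + 288\right) + 103\right)^{2} = \left(221 + 103\right)^{2} = 324^{2} = 104976$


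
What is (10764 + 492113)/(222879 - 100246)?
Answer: 502877/122633 ≈ 4.1007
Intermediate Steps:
(10764 + 492113)/(222879 - 100246) = 502877/122633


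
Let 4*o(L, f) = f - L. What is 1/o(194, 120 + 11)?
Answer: -4/63 ≈ -0.063492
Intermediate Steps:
o(L, f) = -L/4 + f/4 (o(L, f) = (f - L)/4 = -L/4 + f/4)
1/o(194, 120 + 11) = 1/(-1/4*194 + (120 + 11)/4) = 1/(-97/2 + (1/4)*131) = 1/(-97/2 + 131/4) = 1/(-63/4) = -4/63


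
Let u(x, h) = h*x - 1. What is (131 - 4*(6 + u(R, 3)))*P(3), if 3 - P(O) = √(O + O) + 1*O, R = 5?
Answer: -51*√6 ≈ -124.92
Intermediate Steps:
u(x, h) = -1 + h*x
P(O) = 3 - O - √2*√O (P(O) = 3 - (√(O + O) + 1*O) = 3 - (√(2*O) + O) = 3 - (√2*√O + O) = 3 - (O + √2*√O) = 3 + (-O - √2*√O) = 3 - O - √2*√O)
(131 - 4*(6 + u(R, 3)))*P(3) = (131 - 4*(6 + (-1 + 3*5)))*(3 - 1*3 - √2*√3) = (131 - 4*(6 + (-1 + 15)))*(3 - 3 - √6) = (131 - 4*(6 + 14))*(-√6) = (131 - 4*20)*(-√6) = (131 - 80)*(-√6) = 51*(-√6) = -51*√6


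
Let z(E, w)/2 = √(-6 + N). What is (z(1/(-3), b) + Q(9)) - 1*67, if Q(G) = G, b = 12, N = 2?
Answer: -58 + 4*I ≈ -58.0 + 4.0*I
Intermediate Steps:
z(E, w) = 4*I (z(E, w) = 2*√(-6 + 2) = 2*√(-4) = 2*(2*I) = 4*I)
(z(1/(-3), b) + Q(9)) - 1*67 = (4*I + 9) - 1*67 = (9 + 4*I) - 67 = -58 + 4*I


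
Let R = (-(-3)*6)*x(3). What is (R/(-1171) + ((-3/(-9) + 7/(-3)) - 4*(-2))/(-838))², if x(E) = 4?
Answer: 1134409761/240736441201 ≈ 0.0047122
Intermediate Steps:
R = 72 (R = -(-3)*6*4 = -1*(-18)*4 = 18*4 = 72)
(R/(-1171) + ((-3/(-9) + 7/(-3)) - 4*(-2))/(-838))² = (72/(-1171) + ((-3/(-9) + 7/(-3)) - 4*(-2))/(-838))² = (72*(-1/1171) + ((-3*(-⅑) + 7*(-⅓)) + 8)*(-1/838))² = (-72/1171 + ((⅓ - 7/3) + 8)*(-1/838))² = (-72/1171 + (-2 + 8)*(-1/838))² = (-72/1171 + 6*(-1/838))² = (-72/1171 - 3/419)² = (-33681/490649)² = 1134409761/240736441201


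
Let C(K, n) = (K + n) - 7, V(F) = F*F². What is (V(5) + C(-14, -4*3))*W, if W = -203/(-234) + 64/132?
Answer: 160126/1287 ≈ 124.42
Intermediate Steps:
V(F) = F³
C(K, n) = -7 + K + n
W = 3481/2574 (W = -203*(-1/234) + 64*(1/132) = 203/234 + 16/33 = 3481/2574 ≈ 1.3524)
(V(5) + C(-14, -4*3))*W = (5³ + (-7 - 14 - 4*3))*(3481/2574) = (125 + (-7 - 14 - 12))*(3481/2574) = (125 - 33)*(3481/2574) = 92*(3481/2574) = 160126/1287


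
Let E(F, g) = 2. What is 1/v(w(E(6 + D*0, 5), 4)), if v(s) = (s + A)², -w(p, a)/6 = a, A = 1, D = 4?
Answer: 1/529 ≈ 0.0018904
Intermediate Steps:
w(p, a) = -6*a
v(s) = (1 + s)² (v(s) = (s + 1)² = (1 + s)²)
1/v(w(E(6 + D*0, 5), 4)) = 1/((1 - 6*4)²) = 1/((1 - 24)²) = 1/((-23)²) = 1/529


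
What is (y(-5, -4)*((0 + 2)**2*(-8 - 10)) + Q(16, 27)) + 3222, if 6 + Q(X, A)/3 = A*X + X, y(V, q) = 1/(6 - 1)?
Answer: 22668/5 ≈ 4533.6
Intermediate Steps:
y(V, q) = 1/5
Q(X, A) = -18 + 3*X + 3*A*X (Q(X, A) = -18 + 3*(A*X + X) = -18 + 3*(X + A*X) = -18 + (3*X + 3*A*X) = -18 + 3*X + 3*A*X)
(y(-5, -4)*((0 + 2)**2*(-8 - 10)) + Q(16, 27)) + 3222 = (((0 + 2)**2*(-8 - 10))/5 + (-18 + 3*16 + 3*27*16)) + 3222 = ((2**2*(-18))/5 + (-18 + 48 + 1296)) + 3222 = ((4*(-18))/5 + 1326) + 3222 = ((1/5)*(-72) + 1326) + 3222 = (-72/5 + 1326) + 3222 = 6558/5 + 3222 = 22668/5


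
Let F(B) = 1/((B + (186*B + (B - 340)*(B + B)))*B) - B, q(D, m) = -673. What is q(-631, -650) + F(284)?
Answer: -5789084399/6049200 ≈ -957.00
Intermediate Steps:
F(B) = -B + 1/(B*(187*B + 2*B*(-340 + B))) (F(B) = 1/((B + (186*B + (-340 + B)*(2*B)))*B) - B = 1/((B + (186*B + 2*B*(-340 + B)))*B) - B = 1/((187*B + 2*B*(-340 + B))*B) - B = 1/(B*(187*B + 2*B*(-340 + B))) - B = -B + 1/(B*(187*B + 2*B*(-340 + B))))
q(-631, -650) + F(284) = -673 + (1 - 2*284**4 + 493*284**3)/(284**2*(-493 + 2*284)) = -673 + (1 - 2*6505390336 + 493*22906304)/(80656*(-493 + 568)) = -673 + (1/80656)*(1 - 13010780672 + 11292807872)/75 = -673 + (1/80656)*(1/75)*(-1717972799) = -673 - 1717972799/6049200 = -5789084399/6049200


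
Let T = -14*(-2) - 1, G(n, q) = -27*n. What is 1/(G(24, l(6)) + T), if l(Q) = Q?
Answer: -1/621 ≈ -0.0016103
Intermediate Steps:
T = 27 (T = 28 - 1 = 27)
1/(G(24, l(6)) + T) = 1/(-27*24 + 27) = 1/(-648 + 27) = 1/(-621) = -1/621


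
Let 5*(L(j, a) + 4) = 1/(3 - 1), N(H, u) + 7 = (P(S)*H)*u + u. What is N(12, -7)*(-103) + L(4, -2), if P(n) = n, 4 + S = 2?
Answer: -158659/10 ≈ -15866.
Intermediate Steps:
S = -2 (S = -4 + 2 = -2)
N(H, u) = -7 + u - 2*H*u (N(H, u) = -7 + ((-2*H)*u + u) = -7 + (-2*H*u + u) = -7 + (u - 2*H*u) = -7 + u - 2*H*u)
L(j, a) = -39/10 (L(j, a) = -4 + 1/(5*(3 - 1)) = -4 + (⅕)/2 = -4 + (⅕)*(½) = -4 + ⅒ = -39/10)
N(12, -7)*(-103) + L(4, -2) = (-7 - 7 - 2*12*(-7))*(-103) - 39/10 = (-7 - 7 + 168)*(-103) - 39/10 = 154*(-103) - 39/10 = -15862 - 39/10 = -158659/10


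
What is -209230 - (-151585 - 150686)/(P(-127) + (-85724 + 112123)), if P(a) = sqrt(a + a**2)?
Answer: -145802565914641/696891199 - 906813*sqrt(1778)/696891199 ≈ -2.0922e+5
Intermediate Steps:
-209230 - (-151585 - 150686)/(P(-127) + (-85724 + 112123)) = -209230 - (-151585 - 150686)/(sqrt(-127*(1 - 127)) + (-85724 + 112123)) = -209230 - (-302271)/(sqrt(-127*(-126)) + 26399) = -209230 - (-302271)/(sqrt(16002) + 26399) = -209230 - (-302271)/(3*sqrt(1778) + 26399) = -209230 - (-302271)/(26399 + 3*sqrt(1778)) = -209230 + 302271/(26399 + 3*sqrt(1778))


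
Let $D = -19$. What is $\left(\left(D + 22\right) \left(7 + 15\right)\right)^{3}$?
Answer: $287496$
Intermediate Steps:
$\left(\left(D + 22\right) \left(7 + 15\right)\right)^{3} = \left(\left(-19 + 22\right) \left(7 + 15\right)\right)^{3} = \left(3 \cdot 22\right)^{3} = 66^{3} = 287496$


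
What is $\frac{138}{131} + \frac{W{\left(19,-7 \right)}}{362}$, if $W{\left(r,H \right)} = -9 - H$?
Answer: $\frac{24847}{23711} \approx 1.0479$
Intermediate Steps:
$\frac{138}{131} + \frac{W{\left(19,-7 \right)}}{362} = \frac{138}{131} + \frac{-9 - -7}{362} = 138 \cdot \frac{1}{131} + \left(-9 + 7\right) \frac{1}{362} = \frac{138}{131} - \frac{1}{181} = \frac{24847}{23711}$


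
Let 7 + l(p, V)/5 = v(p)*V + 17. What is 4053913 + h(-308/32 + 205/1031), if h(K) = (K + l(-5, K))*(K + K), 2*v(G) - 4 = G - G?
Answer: 137927273017875/34014752 ≈ 4.0549e+6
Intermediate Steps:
v(G) = 2 (v(G) = 2 + (G - G)/2 = 2 + (½)*0 = 2 + 0 = 2)
l(p, V) = 50 + 10*V (l(p, V) = -35 + 5*(2*V + 17) = -35 + 5*(17 + 2*V) = -35 + (85 + 10*V) = 50 + 10*V)
h(K) = 2*K*(50 + 11*K) (h(K) = (K + (50 + 10*K))*(K + K) = (50 + 11*K)*(2*K) = 2*K*(50 + 11*K))
4053913 + h(-308/32 + 205/1031) = 4053913 + 2*(-308/32 + 205/1031)*(50 + 11*(-308/32 + 205/1031)) = 4053913 + 2*(-308*1/32 + 205*(1/1031))*(50 + 11*(-308*1/32 + 205*(1/1031))) = 4053913 + 2*(-77/8 + 205/1031)*(50 + 11*(-77/8 + 205/1031)) = 4053913 + 2*(-77747/8248)*(50 + 11*(-77747/8248)) = 4053913 + 2*(-77747/8248)*(50 - 855217/8248) = 4053913 + 2*(-77747/8248)*(-442817/8248) = 4053913 + 34427693299/34014752 = 137927273017875/34014752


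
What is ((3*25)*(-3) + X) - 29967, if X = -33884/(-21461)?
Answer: -647916628/21461 ≈ -30190.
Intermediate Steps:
X = 33884/21461 (X = -33884*(-1/21461) = 33884/21461 ≈ 1.5789)
((3*25)*(-3) + X) - 29967 = ((3*25)*(-3) + 33884/21461) - 29967 = (75*(-3) + 33884/21461) - 29967 = (-225 + 33884/21461) - 29967 = -4794841/21461 - 29967 = -647916628/21461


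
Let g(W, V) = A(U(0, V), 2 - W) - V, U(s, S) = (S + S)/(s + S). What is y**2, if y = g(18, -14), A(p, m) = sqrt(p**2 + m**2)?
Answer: 456 + 56*sqrt(65) ≈ 907.49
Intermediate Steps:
U(s, S) = 2*S/(S + s) (U(s, S) = (2*S)/(S + s) = 2*S/(S + s))
A(p, m) = sqrt(m**2 + p**2)
g(W, V) = sqrt(4 + (2 - W)**2) - V (g(W, V) = sqrt((2 - W)**2 + (2*V/(V + 0))**2) - V = sqrt((2 - W)**2 + (2*V/V)**2) - V = sqrt((2 - W)**2 + 2**2) - V = sqrt((2 - W)**2 + 4) - V = sqrt(4 + (2 - W)**2) - V)
y = 14 + 2*sqrt(65) (y = sqrt(4 + (-2 + 18)**2) - 1*(-14) = sqrt(4 + 16**2) + 14 = sqrt(4 + 256) + 14 = sqrt(260) + 14 = 2*sqrt(65) + 14 = 14 + 2*sqrt(65) ≈ 30.125)
y**2 = (14 + 2*sqrt(65))**2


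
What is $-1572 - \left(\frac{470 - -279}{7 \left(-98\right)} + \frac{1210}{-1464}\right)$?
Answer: $- \frac{56315689}{35868} \approx -1570.1$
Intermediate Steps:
$-1572 - \left(\frac{470 - -279}{7 \left(-98\right)} + \frac{1210}{-1464}\right) = -1572 - \left(\frac{470 + 279}{-686} + 1210 \left(- \frac{1}{1464}\right)\right) = -1572 - \left(749 \left(- \frac{1}{686}\right) - \frac{605}{732}\right) = -1572 - \left(- \frac{107}{98} - \frac{605}{732}\right) = -1572 - - \frac{68807}{35868} = -1572 + \frac{68807}{35868} = - \frac{56315689}{35868}$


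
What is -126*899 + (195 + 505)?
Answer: -112574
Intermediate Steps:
-126*899 + (195 + 505) = -113274 + 700 = -112574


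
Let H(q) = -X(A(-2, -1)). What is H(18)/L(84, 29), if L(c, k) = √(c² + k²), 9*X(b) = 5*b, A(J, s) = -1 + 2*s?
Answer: 5*√7897/23691 ≈ 0.018755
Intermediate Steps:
X(b) = 5*b/9 (X(b) = (5*b)/9 = 5*b/9)
H(q) = 5/3 (H(q) = -5*(-1 + 2*(-1))/9 = -5*(-1 - 2)/9 = -5*(-3)/9 = -1*(-5/3) = 5/3)
H(18)/L(84, 29) = 5/(3*(√(84² + 29²))) = 5/(3*(√(7056 + 841))) = 5/(3*(√7897)) = 5*(√7897/7897)/3 = 5*√7897/23691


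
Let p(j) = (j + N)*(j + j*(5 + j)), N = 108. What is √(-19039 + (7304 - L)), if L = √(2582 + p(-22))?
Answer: √(-11735 - √32854) ≈ 109.16*I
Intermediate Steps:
p(j) = (108 + j)*(j + j*(5 + j)) (p(j) = (j + 108)*(j + j*(5 + j)) = (108 + j)*(j + j*(5 + j)))
L = √32854 (L = √(2582 - 22*(648 + (-22)² + 114*(-22))) = √(2582 - 22*(648 + 484 - 2508)) = √(2582 - 22*(-1376)) = √(2582 + 30272) = √32854 ≈ 181.26)
√(-19039 + (7304 - L)) = √(-19039 + (7304 - √32854)) = √(-11735 - √32854)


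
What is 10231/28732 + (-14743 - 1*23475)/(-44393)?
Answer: 1552264359/1275499676 ≈ 1.2170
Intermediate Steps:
10231/28732 + (-14743 - 1*23475)/(-44393) = 10231*(1/28732) + (-14743 - 23475)*(-1/44393) = 10231/28732 - 38218*(-1/44393) = 10231/28732 + 38218/44393 = 1552264359/1275499676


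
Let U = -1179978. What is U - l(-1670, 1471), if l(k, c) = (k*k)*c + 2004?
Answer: -4103653882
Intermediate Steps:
l(k, c) = 2004 + c*k² (l(k, c) = k²*c + 2004 = c*k² + 2004 = 2004 + c*k²)
U - l(-1670, 1471) = -1179978 - (2004 + 1471*(-1670)²) = -1179978 - (2004 + 1471*2788900) = -1179978 - (2004 + 4102471900) = -1179978 - 1*4102473904 = -1179978 - 4102473904 = -4103653882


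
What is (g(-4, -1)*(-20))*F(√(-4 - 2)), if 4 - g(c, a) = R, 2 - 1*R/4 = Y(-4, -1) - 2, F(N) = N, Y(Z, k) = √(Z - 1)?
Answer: 80*√30 + 240*I*√6 ≈ 438.18 + 587.88*I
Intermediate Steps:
Y(Z, k) = √(-1 + Z)
R = 16 - 4*I*√5 (R = 8 - 4*(√(-1 - 4) - 2) = 8 - 4*(√(-5) - 2) = 8 - 4*(I*√5 - 2) = 8 - 4*(-2 + I*√5) = 8 + (8 - 4*I*√5) = 16 - 4*I*√5 ≈ 16.0 - 8.9443*I)
g(c, a) = -12 + 4*I*√5 (g(c, a) = 4 - (16 - 4*I*√5) = 4 + (-16 + 4*I*√5) = -12 + 4*I*√5)
(g(-4, -1)*(-20))*F(√(-4 - 2)) = ((-12 + 4*I*√5)*(-20))*√(-4 - 2) = (240 - 80*I*√5)*√(-6) = (240 - 80*I*√5)*(I*√6) = I*√6*(240 - 80*I*√5)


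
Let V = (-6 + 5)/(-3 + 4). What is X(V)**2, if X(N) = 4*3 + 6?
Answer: 324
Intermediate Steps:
V = -1 (V = -1/1 = -1*1 = -1)
X(N) = 18 (X(N) = 12 + 6 = 18)
X(V)**2 = 18**2 = 324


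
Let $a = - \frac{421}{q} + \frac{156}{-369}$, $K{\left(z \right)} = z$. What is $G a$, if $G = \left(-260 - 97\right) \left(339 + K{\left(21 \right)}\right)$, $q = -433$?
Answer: $- \frac{1253798280}{17753} \approx -70625.0$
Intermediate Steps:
$G = -128520$ ($G = \left(-260 - 97\right) \left(339 + 21\right) = \left(-357\right) 360 = -128520$)
$a = \frac{29267}{53259}$ ($a = - \frac{421}{-433} + \frac{156}{-369} = \left(-421\right) \left(- \frac{1}{433}\right) + 156 \left(- \frac{1}{369}\right) = \frac{421}{433} - \frac{52}{123} = \frac{29267}{53259} \approx 0.54952$)
$G a = \left(-128520\right) \frac{29267}{53259} = - \frac{1253798280}{17753}$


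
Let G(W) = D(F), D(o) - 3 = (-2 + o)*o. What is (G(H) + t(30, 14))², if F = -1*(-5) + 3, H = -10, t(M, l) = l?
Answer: 4225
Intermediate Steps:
F = 8 (F = 5 + 3 = 8)
D(o) = 3 + o*(-2 + o) (D(o) = 3 + (-2 + o)*o = 3 + o*(-2 + o))
G(W) = 51 (G(W) = 3 + 8² - 2*8 = 3 + 64 - 16 = 51)
(G(H) + t(30, 14))² = (51 + 14)² = 65² = 4225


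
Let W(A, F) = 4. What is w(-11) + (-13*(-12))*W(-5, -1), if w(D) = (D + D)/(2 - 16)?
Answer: 4379/7 ≈ 625.57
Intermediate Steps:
w(D) = -D/7 (w(D) = (2*D)/(-14) = (2*D)*(-1/14) = -D/7)
w(-11) + (-13*(-12))*W(-5, -1) = -1/7*(-11) - 13*(-12)*4 = 11/7 + 156*4 = 11/7 + 624 = 4379/7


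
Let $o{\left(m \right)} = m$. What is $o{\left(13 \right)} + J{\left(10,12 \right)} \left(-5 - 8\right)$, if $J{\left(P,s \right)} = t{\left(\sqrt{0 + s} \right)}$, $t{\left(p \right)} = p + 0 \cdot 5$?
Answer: $13 - 26 \sqrt{3} \approx -32.033$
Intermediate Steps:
$t{\left(p \right)} = p$ ($t{\left(p \right)} = p + 0 = p$)
$J{\left(P,s \right)} = \sqrt{s}$ ($J{\left(P,s \right)} = \sqrt{0 + s} = \sqrt{s}$)
$o{\left(13 \right)} + J{\left(10,12 \right)} \left(-5 - 8\right) = 13 + \sqrt{12} \left(-5 - 8\right) = 13 + 2 \sqrt{3} \left(-5 - 8\right) = 13 + 2 \sqrt{3} \left(-13\right) = 13 - 26 \sqrt{3}$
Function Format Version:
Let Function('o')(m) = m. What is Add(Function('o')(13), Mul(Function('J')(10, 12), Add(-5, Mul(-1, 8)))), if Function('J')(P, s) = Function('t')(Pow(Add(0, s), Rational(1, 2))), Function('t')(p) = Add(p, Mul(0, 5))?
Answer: Add(13, Mul(-26, Pow(3, Rational(1, 2)))) ≈ -32.033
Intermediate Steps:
Function('t')(p) = p (Function('t')(p) = Add(p, 0) = p)
Function('J')(P, s) = Pow(s, Rational(1, 2)) (Function('J')(P, s) = Pow(Add(0, s), Rational(1, 2)) = Pow(s, Rational(1, 2)))
Add(Function('o')(13), Mul(Function('J')(10, 12), Add(-5, Mul(-1, 8)))) = Add(13, Mul(Pow(12, Rational(1, 2)), Add(-5, Mul(-1, 8)))) = Add(13, Mul(Mul(2, Pow(3, Rational(1, 2))), Add(-5, -8))) = Add(13, Mul(Mul(2, Pow(3, Rational(1, 2))), -13)) = Add(13, Mul(-26, Pow(3, Rational(1, 2))))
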